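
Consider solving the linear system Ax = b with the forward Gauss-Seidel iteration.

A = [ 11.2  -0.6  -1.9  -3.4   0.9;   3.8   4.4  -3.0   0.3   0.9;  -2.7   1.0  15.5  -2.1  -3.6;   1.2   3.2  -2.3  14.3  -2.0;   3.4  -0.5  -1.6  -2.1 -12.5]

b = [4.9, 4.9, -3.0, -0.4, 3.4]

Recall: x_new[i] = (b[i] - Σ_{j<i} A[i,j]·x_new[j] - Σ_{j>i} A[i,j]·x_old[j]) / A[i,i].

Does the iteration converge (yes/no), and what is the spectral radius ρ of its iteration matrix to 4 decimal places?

Diagonal D = diag(11.2, 4.4, 15.5, 14.3, -12.5); L, U strict lower/upper.
GS T = -(D+L)⁻¹U: row 0 first, T[0,4] = -(0.9)/(11.2) = -0.0804; later rows by forward substitution.
  T[0,:] = [+0.0000  +0.0536  +0.1696  +0.3036  -0.0804]
  T[1,:] = [+0.0000  -0.0463  +0.5353  -0.3304  -0.1351]
  T[2,:] = [+0.0000  +0.0123  -0.0050  +0.2097  +0.2270]
  T[3,:] = [+0.0000  +0.0078  -0.1348  +0.0822  +0.2134]
  T[4,:] = [+0.0000  +0.0135  +0.0480  +0.0551  -0.0813]
|λ(T)| sorted: 0.1530, 0.1111, 0.1111, 0.0997, 0.0000.
ρ = 0.1530; 0.1530 < 1, so it converges for any x₀.

yes, ρ = 0.1530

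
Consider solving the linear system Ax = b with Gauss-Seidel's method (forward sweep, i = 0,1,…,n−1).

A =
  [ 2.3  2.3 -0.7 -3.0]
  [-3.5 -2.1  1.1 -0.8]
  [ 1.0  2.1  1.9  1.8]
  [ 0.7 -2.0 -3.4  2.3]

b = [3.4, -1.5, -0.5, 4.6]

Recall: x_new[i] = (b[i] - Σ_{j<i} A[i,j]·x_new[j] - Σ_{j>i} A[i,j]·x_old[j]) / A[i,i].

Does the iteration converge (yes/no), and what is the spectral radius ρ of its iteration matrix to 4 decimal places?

no, ρ = 1.5954

Let D = diag(2.3, -2.1, 1.9, 2.3); L, U the strict triangles.
T_GS = -(D+L)⁻¹U: row 0 first, T[0,3] = -(-3)/(2.3) = +1.3043; later rows by forward substitution.
  T[0,:] = [+0.0000  -1.0000  +0.3043  +1.3043]
  T[1,:] = [+0.0000  +1.6667  +0.0166  -2.5549]
  T[2,:] = [+0.0000  -1.3158  -0.1785  +1.1899]
  T[3,:] = [+0.0000  -0.1915  -0.3421  -0.8596]
moduli |λ_i(T)| = 1.5954, 1.0564, 0.0896, 0.0000.
ρ = 1.5954; 1.5954 > 1, so it fails to converge.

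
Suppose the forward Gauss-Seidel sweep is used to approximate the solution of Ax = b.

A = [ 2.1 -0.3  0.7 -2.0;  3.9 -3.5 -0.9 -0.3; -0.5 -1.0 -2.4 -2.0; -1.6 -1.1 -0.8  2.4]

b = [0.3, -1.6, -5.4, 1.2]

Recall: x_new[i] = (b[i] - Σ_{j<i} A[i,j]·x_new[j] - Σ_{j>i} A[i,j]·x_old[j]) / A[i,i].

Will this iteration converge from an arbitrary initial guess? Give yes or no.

A = D + L + U where D = diag(2.1, -3.5, -2.4, 2.4).
T_GS = -(D+L)⁻¹U: row 0 first, T[0,1] = -(-0.3)/(2.1) = +0.1429; later rows by forward substitution.
  T[0,:] = [+0.0000, +0.1429, -0.3333, +0.9524]
  T[1,:] = [+0.0000, +0.1592, -0.6286, +0.9755]
  T[2,:] = [+0.0000, -0.0961, +0.3313, -1.4382]
  T[3,:] = [+0.0000, +0.1362, -0.3999, +0.6026]
eigenvalue magnitudes: 1.4029, 0.2520, 0.0577, 0.0000.
spectral radius ρ = 1.4029; 1.4029 > 1 ⇒ diverges.

no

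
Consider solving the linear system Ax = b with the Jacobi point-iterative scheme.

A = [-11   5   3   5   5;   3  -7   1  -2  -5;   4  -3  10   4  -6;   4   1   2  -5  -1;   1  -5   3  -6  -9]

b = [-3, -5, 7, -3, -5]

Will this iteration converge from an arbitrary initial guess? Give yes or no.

Write A = D+L+U with D = diag(-11, -7, 10, -5, -9).
Jacobi T = -D⁻¹(L+U): T[0,3] = -(5)/(-11) = +0.4545; T[0,0] = 0.
  T[0,:] = [+0.0000  +0.4545  +0.2727  +0.4545  +0.4545]
  T[1,:] = [+0.4286  +0.0000  +0.1429  -0.2857  -0.7143]
  T[2,:] = [-0.4000  +0.3000  +0.0000  -0.4000  +0.6000]
  T[3,:] = [+0.8000  +0.2000  +0.4000  +0.0000  -0.2000]
  T[4,:] = [+0.1111  -0.5556  +0.3333  -0.6667  +0.0000]
eigenvalue magnitudes: 1.3305, 0.6982, 0.6982, 0.6388, 0.2325.
ρ(T) = max|λ| = 1.3305; 1.3305 > 1 ⇒ diverges.

no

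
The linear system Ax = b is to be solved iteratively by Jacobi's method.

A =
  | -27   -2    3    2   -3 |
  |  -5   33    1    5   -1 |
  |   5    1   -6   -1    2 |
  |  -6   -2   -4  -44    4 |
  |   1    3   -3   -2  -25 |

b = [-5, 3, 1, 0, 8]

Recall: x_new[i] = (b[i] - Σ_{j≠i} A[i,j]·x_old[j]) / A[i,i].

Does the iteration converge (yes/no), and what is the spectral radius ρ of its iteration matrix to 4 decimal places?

yes, ρ = 0.2845

Diagonal D = diag(-27, 33, -6, -44, -25); L, U strict lower/upper.
T_J = -D⁻¹(L+U): T[3,4] = -(4)/(-44) = +0.0909; T[3,3] = 0.
  T[0,:] = [+0.0000, -0.0741, +0.1111, +0.0741, -0.1111]
  T[1,:] = [+0.1515, +0.0000, -0.0303, -0.1515, +0.0303]
  T[2,:] = [+0.8333, +0.1667, +0.0000, -0.1667, +0.3333]
  T[3,:] = [-0.1364, -0.0455, -0.0909, +0.0000, +0.0909]
  T[4,:] = [+0.0400, +0.1200, -0.1200, -0.0800, +0.0000]
|roots of det(T-λI)|: 0.2845, 0.1983, 0.1983, 0.1306, 0.0799.
ρ(T) = max|λ| = 0.2845; 0.2845 < 1 ⇒ converges.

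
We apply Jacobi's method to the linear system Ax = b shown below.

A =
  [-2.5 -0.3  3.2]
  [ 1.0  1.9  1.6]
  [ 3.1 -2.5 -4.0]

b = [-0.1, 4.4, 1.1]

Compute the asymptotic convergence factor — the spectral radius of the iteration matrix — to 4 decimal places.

Split A = D + L + U, D = diag(-2.5, 1.9, -4).
Jacobi: T = -D⁻¹(L+U), T[1,2] = -(1.6)/(1.9) = -0.8421; T[1,1] = 0.
  T[0,:] = [+0.0000  -0.1200  +1.2800]
  T[1,:] = [-0.5263  +0.0000  -0.8421]
  T[2,:] = [+0.7750  -0.6250  +0.0000]
|eigenvalues of T|: 1.3928, 1.0521, 0.3408.
ρ = 1.3928; 1.3928 > 1, so it fails to converge.

1.3928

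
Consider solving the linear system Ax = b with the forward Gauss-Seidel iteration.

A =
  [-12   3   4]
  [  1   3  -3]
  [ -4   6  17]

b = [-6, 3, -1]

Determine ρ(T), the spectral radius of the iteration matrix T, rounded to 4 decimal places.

Write A = D+L+U with D = diag(-12, 3, 17).
T_GS = -(D+L)⁻¹U: row 0 first, T[0,2] = -(4)/(-12) = +0.3333; later rows by forward substitution.
  T[0,:] = [+0.0000, +0.2500, +0.3333]
  T[1,:] = [+0.0000, -0.0833, +0.8889]
  T[2,:] = [+0.0000, +0.0882, -0.2353]
|eigenvalues of T|: 0.4495, 0.1309, 0.0000.
spectral radius ρ = 0.4495; 0.4495 < 1: convergent.

0.4495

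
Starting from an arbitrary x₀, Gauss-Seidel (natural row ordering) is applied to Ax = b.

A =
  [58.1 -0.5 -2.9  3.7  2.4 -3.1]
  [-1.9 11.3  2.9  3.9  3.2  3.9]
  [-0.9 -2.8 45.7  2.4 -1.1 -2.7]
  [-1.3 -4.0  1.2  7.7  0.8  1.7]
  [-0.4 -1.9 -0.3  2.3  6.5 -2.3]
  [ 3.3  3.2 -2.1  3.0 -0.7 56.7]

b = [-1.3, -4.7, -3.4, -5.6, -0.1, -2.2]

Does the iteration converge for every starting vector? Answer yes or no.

Write A = D+L+U with D = diag(58.1, 11.3, 45.7, 7.7, 6.5, 56.7).
T_GS = -(D+L)⁻¹U: row 0 first, T[0,2] = -(-2.9)/(58.1) = +0.0499; later rows by forward substitution.
  T[0,:] = [+0.0000, +0.0086, +0.0499, -0.0637, -0.0413, +0.0534]
  T[1,:] = [+0.0000, +0.0014, -0.2482, -0.3558, -0.2901, -0.3362]
  T[2,:] = [+0.0000, +0.0003, -0.0142, -0.0756, +0.0055, +0.0395]
  T[3,:] = [+0.0000, +0.0022, -0.1183, -0.1838, -0.2624, -0.3926]
  T[4,:] = [+0.0000, +0.0002, -0.0283, -0.0464, +0.0058, +0.3996]
  T[5,:] = [+0.0000, -0.0007, +0.0165, +0.0301, +0.0329, +0.0430]
eigenvalue magnitudes: 0.2677, 0.0855, 0.0261, 0.0261, 0.0160, 0.0000.
ρ(T) = max|λ| = 0.2677; 0.2677 < 1, so it converges for any x₀.

yes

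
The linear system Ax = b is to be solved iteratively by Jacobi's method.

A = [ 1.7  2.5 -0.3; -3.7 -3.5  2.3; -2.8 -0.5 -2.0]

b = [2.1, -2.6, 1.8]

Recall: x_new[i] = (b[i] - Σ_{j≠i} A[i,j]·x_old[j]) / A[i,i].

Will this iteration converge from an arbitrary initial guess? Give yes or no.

no

Diagonal D = diag(1.7, -3.5, -2); L, U strict lower/upper.
Jacobi T = -D⁻¹(L+U): T[1,2] = -(2.3)/(-3.5) = +0.6571; T[1,1] = 0.
  T[0,:] = [+0.0000, -1.4706, +0.1765]
  T[1,:] = [-1.0571, +0.0000, +0.6571]
  T[2,:] = [-1.4000, -0.2500, +0.0000]
moduli |λ_i(T)| = 1.4517, 0.9819, 0.9819.
ρ = 1.4517; 1.4517 > 1 ⇒ diverges.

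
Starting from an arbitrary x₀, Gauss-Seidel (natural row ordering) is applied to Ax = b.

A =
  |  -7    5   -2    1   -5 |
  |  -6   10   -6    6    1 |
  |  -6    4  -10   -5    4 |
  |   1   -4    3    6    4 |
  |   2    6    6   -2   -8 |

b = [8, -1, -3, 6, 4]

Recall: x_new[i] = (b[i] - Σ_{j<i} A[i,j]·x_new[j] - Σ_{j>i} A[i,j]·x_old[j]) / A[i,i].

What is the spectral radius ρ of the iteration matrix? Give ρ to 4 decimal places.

1.4022

Write A = D+L+U with D = diag(-7, 10, -10, 6, -8).
GS T = -(D+L)⁻¹U: row 0 first, T[0,4] = -(-5)/(-7) = -0.7143; later rows by forward substitution.
  T[0,:] = [+0.0000  +0.7143  -0.2857  +0.1429  -0.7143]
  T[1,:] = [+0.0000  +0.4286  +0.4286  -0.5143  -0.5286]
  T[2,:] = [+0.0000  -0.2571  +0.3429  -0.7914  +0.6171]
  T[3,:] = [+0.0000  +0.2952  +0.1619  +0.0290  -1.2086]
  T[4,:] = [+0.0000  +0.2333  +0.4667  -0.9508  +0.1900]
moduli |λ_i(T)| = 1.4022, 0.5437, 0.2164, 0.2164, 0.0000.
spectral radius ρ = 1.4022; 1.4022 > 1: divergent.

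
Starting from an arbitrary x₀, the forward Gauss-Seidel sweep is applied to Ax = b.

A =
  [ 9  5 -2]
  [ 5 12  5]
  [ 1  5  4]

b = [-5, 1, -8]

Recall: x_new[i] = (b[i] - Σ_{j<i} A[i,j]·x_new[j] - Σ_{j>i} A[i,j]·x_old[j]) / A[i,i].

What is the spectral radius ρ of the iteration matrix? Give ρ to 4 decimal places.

0.7336

Write A = D+L+U with D = diag(9, 12, 4).
GS T = -(D+L)⁻¹U: row 0 first, T[0,2] = -(-2)/(9) = +0.2222; later rows by forward substitution.
  T[0,:] = [+0.0000 -0.5556 +0.2222]
  T[1,:] = [+0.0000 +0.2315 -0.5093]
  T[2,:] = [+0.0000 -0.1505 +0.5810]
|eigenvalues of T|: 0.7336, 0.0789, 0.0000.
ρ = 0.7336; 0.7336 < 1: convergent.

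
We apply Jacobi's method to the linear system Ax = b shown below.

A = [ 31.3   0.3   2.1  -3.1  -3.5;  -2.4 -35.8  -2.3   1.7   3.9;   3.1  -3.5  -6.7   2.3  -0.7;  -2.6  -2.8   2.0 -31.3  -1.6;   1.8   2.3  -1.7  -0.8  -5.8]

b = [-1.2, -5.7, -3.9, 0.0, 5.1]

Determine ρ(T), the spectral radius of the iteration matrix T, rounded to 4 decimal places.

0.4069

A = D + L + U where D = diag(31.3, -35.8, -6.7, -31.3, -5.8).
T_J = -D⁻¹(L+U): T[3,0] = -(-2.6)/(-31.3) = -0.0831; T[3,3] = 0.
  T[0,:] = [+0.0000, -0.0096, -0.0671, +0.0990, +0.1118]
  T[1,:] = [-0.0670, +0.0000, -0.0642, +0.0475, +0.1089]
  T[2,:] = [+0.4627, -0.5224, +0.0000, +0.3433, -0.1045]
  T[3,:] = [-0.0831, -0.0895, +0.0639, +0.0000, -0.0511]
  T[4,:] = [+0.3103, +0.3966, -0.2931, -0.1379, +0.0000]
|λ(T)| sorted: 0.4069, 0.3022, 0.0957, 0.0699, 0.0699.
spectral radius ρ = 0.4069; 0.4069 < 1, so it converges for any x₀.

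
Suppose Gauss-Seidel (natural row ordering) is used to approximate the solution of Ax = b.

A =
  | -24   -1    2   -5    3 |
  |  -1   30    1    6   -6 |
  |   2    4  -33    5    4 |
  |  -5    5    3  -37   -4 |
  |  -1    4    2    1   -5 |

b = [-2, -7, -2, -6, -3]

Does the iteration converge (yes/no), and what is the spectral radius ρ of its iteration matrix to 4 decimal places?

A = D + L + U where D = diag(-24, 30, -33, -37, -5).
T_GS = -(D+L)⁻¹U: row 0 first, T[0,2] = -(2)/(-24) = +0.0833; later rows by forward substitution.
  T[0,:] = [+0.0000  -0.0417  +0.0833  -0.2083  +0.1250]
  T[1,:] = [+0.0000  -0.0014  -0.0306  -0.2069  +0.2042]
  T[2,:] = [+0.0000  -0.0027  +0.0013  +0.1138  +0.1535]
  T[3,:] = [+0.0000  +0.0052  -0.0153  +0.0094  -0.0850]
  T[4,:] = [+0.0000  +0.0072  -0.0436  -0.0765  +0.1828]
moduli |λ_i(T)| = 0.2045, 0.0754, 0.0754, 0.0039, 0.0000.
ρ = 0.2045; 0.2045 < 1: convergent.

yes, ρ = 0.2045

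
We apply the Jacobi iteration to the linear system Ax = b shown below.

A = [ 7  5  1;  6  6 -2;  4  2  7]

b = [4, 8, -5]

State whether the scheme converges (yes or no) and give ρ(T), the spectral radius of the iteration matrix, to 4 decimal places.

yes, ρ = 0.8982

Diagonal D = diag(7, 6, 7); L, U strict lower/upper.
Jacobi T = -D⁻¹(L+U): T[1,2] = -(-2)/(6) = +0.3333; T[1,1] = 0.
  T[0,:] = [+0.0000  -0.7143  -0.1429]
  T[1,:] = [-1.0000  +0.0000  +0.3333]
  T[2,:] = [-0.5714  -0.2857  +0.0000]
|λ(T)| sorted: 0.8982, 0.7583, 0.1398.
ρ = 0.8982; 0.8982 < 1 ⇒ converges.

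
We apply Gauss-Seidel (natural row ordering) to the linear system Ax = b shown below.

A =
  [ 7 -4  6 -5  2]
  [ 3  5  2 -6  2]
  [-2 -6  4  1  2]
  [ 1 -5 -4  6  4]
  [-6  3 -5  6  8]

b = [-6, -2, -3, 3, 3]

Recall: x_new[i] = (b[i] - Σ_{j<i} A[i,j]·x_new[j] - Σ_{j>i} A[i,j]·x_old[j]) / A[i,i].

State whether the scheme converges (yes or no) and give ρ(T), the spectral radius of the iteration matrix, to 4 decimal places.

no, ρ = 1.5229

Write A = D+L+U with D = diag(7, 5, 4, 6, 8).
T_GS = -(D+L)⁻¹U: row 0 first, T[0,4] = -(2)/(7) = -0.2857; later rows by forward substitution.
  T[0,:] = [+0.0000 +0.5714 -0.8571 +0.7143 -0.2857]
  T[1,:] = [+0.0000 -0.3429 +0.1143 +0.7714 -0.2286]
  T[2,:] = [+0.0000 -0.2286 -0.2571 +1.2643 -0.9857]
  T[3,:] = [+0.0000 -0.5333 +0.0667 +1.3667 -1.4667]
  T[4,:] = [+0.0000 +0.8143 -0.8964 +0.0116 +0.3554]
moduli |λ_i(T)| = 1.5229, 0.6324, 0.3233, 0.0918, 0.0000.
ρ = 1.5229; 1.5229 > 1, so it fails to converge.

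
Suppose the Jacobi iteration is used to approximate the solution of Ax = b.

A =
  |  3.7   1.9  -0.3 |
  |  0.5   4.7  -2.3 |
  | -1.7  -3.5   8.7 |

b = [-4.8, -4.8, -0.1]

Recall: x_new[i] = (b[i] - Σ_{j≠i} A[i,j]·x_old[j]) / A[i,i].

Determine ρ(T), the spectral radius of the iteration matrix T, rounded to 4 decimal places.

Write A = D+L+U with D = diag(3.7, 4.7, 8.7).
T_J = -D⁻¹(L+U): T[1,2] = -(-2.3)/(4.7) = +0.4894; T[1,1] = 0.
  T[0,:] = [+0.0000  -0.5135  +0.0811]
  T[1,:] = [-0.1064  +0.0000  +0.4894]
  T[2,:] = [+0.1954  +0.4023  +0.0000]
moduli |λ_i(T)| = 0.5963, 0.3247, 0.2716.
spectral radius ρ = 0.5963; 0.5963 < 1, so it converges for any x₀.

0.5963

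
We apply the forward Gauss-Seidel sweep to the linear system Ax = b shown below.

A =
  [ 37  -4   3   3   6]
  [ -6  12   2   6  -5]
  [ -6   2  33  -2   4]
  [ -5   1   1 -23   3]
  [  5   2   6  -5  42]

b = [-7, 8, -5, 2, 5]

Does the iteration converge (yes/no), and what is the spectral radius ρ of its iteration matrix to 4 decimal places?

yes, ρ = 0.1516

Diagonal D = diag(37, 12, 33, -23, 42); L, U strict lower/upper.
Gauss-Seidel: T = -(D+L)⁻¹U, row 0 first, T[0,3] = -(3)/(37) = -0.0811; later rows by forward substitution.
  T[0,:] = [+0.0000, +0.1081, -0.0811, -0.0811, -0.1622]
  T[1,:] = [+0.0000, +0.0541, -0.2072, -0.5405, +0.3356]
  T[2,:] = [+0.0000, +0.0164, -0.0022, +0.0786, -0.1710]
  T[3,:] = [+0.0000, -0.0204, +0.0085, -0.0025, +0.1728]
  T[4,:] = [+0.0000, -0.0202, +0.0208, +0.0239, +0.0483]
|roots of det(T-λI)|: 0.1516, 0.0874, 0.0874, 0.0146, 0.0000.
ρ = 0.1516; 0.1516 < 1 ⇒ converges.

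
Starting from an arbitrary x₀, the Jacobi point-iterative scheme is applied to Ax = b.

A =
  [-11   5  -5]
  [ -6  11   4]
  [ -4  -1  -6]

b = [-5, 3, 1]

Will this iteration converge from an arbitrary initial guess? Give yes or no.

A = D + L + U where D = diag(-11, 11, -6).
Jacobi T = -D⁻¹(L+U): T[1,2] = -(4)/(11) = -0.3636; T[1,1] = 0.
  T[0,:] = [+0.0000  +0.4545  -0.4545]
  T[1,:] = [+0.5455  +0.0000  -0.3636]
  T[2,:] = [-0.6667  -0.1667  +0.0000]
|roots of det(T-λI)|: 0.8848, 0.5988, 0.2860.
ρ = 0.8848; 0.8848 < 1, so it converges for any x₀.

yes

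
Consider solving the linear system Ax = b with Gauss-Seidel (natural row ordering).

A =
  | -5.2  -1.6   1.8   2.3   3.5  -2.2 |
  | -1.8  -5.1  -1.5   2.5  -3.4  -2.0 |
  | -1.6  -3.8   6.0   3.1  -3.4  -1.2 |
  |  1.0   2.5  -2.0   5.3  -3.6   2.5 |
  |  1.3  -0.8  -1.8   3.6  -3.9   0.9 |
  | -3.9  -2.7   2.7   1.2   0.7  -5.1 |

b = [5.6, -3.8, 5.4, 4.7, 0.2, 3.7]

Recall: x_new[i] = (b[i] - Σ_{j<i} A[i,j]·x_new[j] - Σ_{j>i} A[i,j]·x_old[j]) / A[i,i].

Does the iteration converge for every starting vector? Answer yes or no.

no

Split A = D + L + U, D = diag(-5.2, -5.1, 6, 5.3, -3.9, -5.1).
Gauss-Seidel: T = -(D+L)⁻¹U, row 0 first, T[0,4] = -(3.5)/(-5.2) = +0.6731; later rows by forward substitution.
  T[0,:] = [+0.0000 -0.3077 +0.3462 +0.4423 +0.6731 -0.4231]
  T[1,:] = [+0.0000 +0.1086 -0.4163 +0.3341 -0.9042 -0.2428]
  T[2,:] = [+0.0000 -0.0133 -0.1713 -0.1871 +0.1735 -0.0666]
  T[3,:] = [+0.0000 +0.0018 +0.0664 -0.3117 +1.0442 -0.3025]
  T[4,:] = [+0.0000 -0.1170 +0.3411 -0.1224 +1.2937 -0.1089]
  T[5,:] = [+0.0000 +0.1551 -0.0726 -0.7043 +0.4791 +0.3307]
|λ(T)| sorted: 1.3025, 0.5171, 0.4904, 0.1438, 0.1180, 0.0000.
ρ(T) = max|λ| = 1.3025; 1.3025 > 1 ⇒ diverges.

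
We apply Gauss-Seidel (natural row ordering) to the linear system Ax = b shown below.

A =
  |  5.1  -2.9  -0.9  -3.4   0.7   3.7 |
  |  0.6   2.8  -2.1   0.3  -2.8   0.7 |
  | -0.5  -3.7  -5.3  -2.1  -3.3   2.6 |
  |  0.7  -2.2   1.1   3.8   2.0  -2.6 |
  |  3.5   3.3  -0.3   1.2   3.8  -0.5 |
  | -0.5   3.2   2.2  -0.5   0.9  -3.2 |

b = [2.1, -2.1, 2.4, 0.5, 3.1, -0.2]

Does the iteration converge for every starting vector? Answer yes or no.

no

Write A = D+L+U with D = diag(5.1, 2.8, -5.3, 3.8, 3.8, -3.2).
T_GS = -(D+L)⁻¹U: row 0 first, T[0,2] = -(-0.9)/(5.1) = +0.1765; later rows by forward substitution.
  T[0,:] = [+0.0000 +0.5686 +0.1765 +0.6667 -0.1373 -0.7255]
  T[1,:] = [+0.0000 -0.1218 +0.7122 -0.2500 +1.0294 -0.0945]
  T[2,:] = [+0.0000 +0.0314 -0.5138 -0.2846 -1.3283 +0.6250]
  T[3,:] = [+0.0000 -0.1844 +0.5286 -0.1852 +0.4795 +0.5822]
  T[4,:] = [+0.0000 -0.3572 -0.9885 -0.3609 -1.0238 +0.7474]
  T[5,:] = [+0.0000 -0.2608 -0.0292 -0.6224 -0.2252 +0.5677]
|λ(T)| sorted: 1.6124, 0.5946, 0.5946, 0.3496, 0.0092, 0.0000.
ρ(T) = max|λ| = 1.6124; 1.6124 > 1: divergent.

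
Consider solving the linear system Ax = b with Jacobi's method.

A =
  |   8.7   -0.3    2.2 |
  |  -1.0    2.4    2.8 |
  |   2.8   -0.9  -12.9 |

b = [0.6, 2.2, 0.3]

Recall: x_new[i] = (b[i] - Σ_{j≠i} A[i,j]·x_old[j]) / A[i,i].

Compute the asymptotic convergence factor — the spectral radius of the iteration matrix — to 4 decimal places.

0.2173

Split A = D + L + U, D = diag(8.7, 2.4, -12.9).
T_J = -D⁻¹(L+U): T[0,2] = -(2.2)/(8.7) = -0.2529; T[0,0] = 0.
  T[0,:] = [+0.0000, +0.0345, -0.2529]
  T[1,:] = [+0.4167, +0.0000, -1.1667]
  T[2,:] = [+0.2171, -0.0698, +0.0000]
|roots of det(T-λI)|: 0.2173, 0.1825, 0.0348.
ρ(T) = max|λ| = 0.2173; 0.2173 < 1, so it converges for any x₀.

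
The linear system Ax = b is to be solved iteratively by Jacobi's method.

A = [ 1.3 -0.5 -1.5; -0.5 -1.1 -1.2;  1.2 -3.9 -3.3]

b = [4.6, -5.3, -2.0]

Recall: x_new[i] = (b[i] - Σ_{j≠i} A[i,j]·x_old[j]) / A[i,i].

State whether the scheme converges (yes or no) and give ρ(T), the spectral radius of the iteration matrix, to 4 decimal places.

Let D = diag(1.3, -1.1, -3.3); L, U the strict triangles.
T_J = -D⁻¹(L+U): T[1,0] = -(-0.5)/(-1.1) = -0.4545; T[1,1] = 0.
  T[0,:] = [+0.0000, +0.3846, +1.1538]
  T[1,:] = [-0.4545, +0.0000, -1.0909]
  T[2,:] = [+0.3636, -1.1818, +0.0000]
eigenvalue magnitudes: 1.3694, 1.0419, 0.3275.
ρ(T) = max|λ| = 1.3694; 1.3694 > 1 ⇒ diverges.

no, ρ = 1.3694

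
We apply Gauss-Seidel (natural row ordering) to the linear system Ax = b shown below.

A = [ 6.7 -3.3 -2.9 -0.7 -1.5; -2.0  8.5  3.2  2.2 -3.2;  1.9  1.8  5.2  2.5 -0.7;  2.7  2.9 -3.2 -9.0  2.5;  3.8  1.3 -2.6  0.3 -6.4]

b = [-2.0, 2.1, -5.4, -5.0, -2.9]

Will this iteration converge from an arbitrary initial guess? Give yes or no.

yes

Diagonal D = diag(6.7, 8.5, 5.2, -9, -6.4); L, U strict lower/upper.
T_GS = -(D+L)⁻¹U: row 0 first, T[0,1] = -(-3.3)/(6.7) = +0.4925; later rows by forward substitution.
  T[0,:] = [+0.0000  +0.4925  +0.4328  +0.1045  +0.2239]
  T[1,:] = [+0.0000  +0.1159  -0.2746  -0.2342  +0.4291]
  T[2,:] = [+0.0000  -0.2201  -0.0631  -0.4379  -0.0957]
  T[3,:] = [+0.0000  +0.2634  +0.0638  +0.1115  +0.5173]
  T[4,:] = [+0.0000  +0.4177  +0.2298  +0.1976  +0.2832]
|eigenvalues of T|: 0.6317, 0.4511, 0.2271, 0.2271, 0.0000.
ρ(T) = max|λ| = 0.6317; 0.6317 < 1, so it converges for any x₀.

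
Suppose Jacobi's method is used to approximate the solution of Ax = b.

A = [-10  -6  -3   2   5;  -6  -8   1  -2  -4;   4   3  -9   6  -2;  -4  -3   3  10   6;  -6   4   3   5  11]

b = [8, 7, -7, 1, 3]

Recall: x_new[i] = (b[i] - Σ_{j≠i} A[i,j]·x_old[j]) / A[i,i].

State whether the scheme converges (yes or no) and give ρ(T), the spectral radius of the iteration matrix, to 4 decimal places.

Write A = D+L+U with D = diag(-10, -8, -9, 10, 11).
T_J = -D⁻¹(L+U): T[2,4] = -(-2)/(-9) = -0.2222; T[2,2] = 0.
  T[0,:] = [+0.0000 -0.6000 -0.3000 +0.2000 +0.5000]
  T[1,:] = [-0.7500 +0.0000 +0.1250 -0.2500 -0.5000]
  T[2,:] = [+0.4444 +0.3333 +0.0000 +0.6667 -0.2222]
  T[3,:] = [+0.4000 +0.3000 -0.3000 +0.0000 -0.6000]
  T[4,:] = [+0.5455 -0.3636 -0.2727 -0.4545 +0.0000]
|roots of det(T-λI)|: 1.1585, 0.8266, 0.4780, 0.4318, 0.4318.
ρ(T) = max|λ| = 1.1585; 1.1585 > 1 ⇒ diverges.

no, ρ = 1.1585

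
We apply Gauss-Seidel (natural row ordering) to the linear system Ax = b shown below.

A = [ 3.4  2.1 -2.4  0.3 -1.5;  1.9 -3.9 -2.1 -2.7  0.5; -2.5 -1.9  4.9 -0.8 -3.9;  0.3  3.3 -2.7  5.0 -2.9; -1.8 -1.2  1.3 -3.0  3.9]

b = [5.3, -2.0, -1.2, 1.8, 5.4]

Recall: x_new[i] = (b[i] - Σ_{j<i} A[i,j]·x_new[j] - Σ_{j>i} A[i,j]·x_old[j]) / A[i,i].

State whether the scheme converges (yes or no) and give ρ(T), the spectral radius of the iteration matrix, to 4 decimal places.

Split A = D + L + U, D = diag(3.4, -3.9, 4.9, 5, 3.9).
T_GS = -(D+L)⁻¹U: row 0 first, T[0,3] = -(0.3)/(3.4) = -0.0882; later rows by forward substitution.
  T[0,:] = [+0.0000, -0.6176, +0.7059, -0.0882, +0.4412]
  T[1,:] = [+0.0000, -0.3009, -0.1946, -0.7353, +0.3431]
  T[2,:] = [+0.0000, -0.4318, +0.2847, -0.1669, +1.1541]
  T[3,:] = [+0.0000, +0.0025, +0.2398, +0.4005, +0.9503]
  T[4,:] = [+0.0000, -0.2318, +0.3555, +0.0967, +0.6555]
|roots of det(T-λI)|: 1.3112, 0.2471, 0.2118, 0.2118, 0.0000.
ρ = 1.3112; 1.3112 > 1 ⇒ diverges.

no, ρ = 1.3112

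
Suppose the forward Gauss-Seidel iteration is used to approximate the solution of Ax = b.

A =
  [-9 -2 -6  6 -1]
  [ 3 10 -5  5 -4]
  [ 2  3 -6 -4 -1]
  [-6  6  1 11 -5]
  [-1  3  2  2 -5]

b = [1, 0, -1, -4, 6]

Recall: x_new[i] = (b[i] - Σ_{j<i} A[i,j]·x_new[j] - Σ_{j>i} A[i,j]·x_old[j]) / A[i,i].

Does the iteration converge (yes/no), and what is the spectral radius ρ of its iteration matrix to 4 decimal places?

no, ρ = 1.3472

Write A = D+L+U with D = diag(-9, 10, -6, 11, -5).
GS T = -(D+L)⁻¹U: row 0 first, T[0,4] = -(-1)/(-9) = -0.1111; later rows by forward substitution.
  T[0,:] = [+0.0000  -0.2222  -0.6667  +0.6667  -0.1111]
  T[1,:] = [+0.0000  +0.0667  +0.7000  -0.7000  +0.4333]
  T[2,:] = [+0.0000  -0.0407  +0.1278  -0.7944  +0.0130]
  T[3,:] = [+0.0000  -0.1539  -0.7571  +0.8177  +0.1564]
  T[4,:] = [+0.0000  +0.0066  +0.3016  -0.5440  +0.3500]
eigenvalue magnitudes: 1.3472, 0.3468, 0.2805, 0.0514, 0.0000.
ρ(T) = max|λ| = 1.3472; 1.3472 > 1, so it fails to converge.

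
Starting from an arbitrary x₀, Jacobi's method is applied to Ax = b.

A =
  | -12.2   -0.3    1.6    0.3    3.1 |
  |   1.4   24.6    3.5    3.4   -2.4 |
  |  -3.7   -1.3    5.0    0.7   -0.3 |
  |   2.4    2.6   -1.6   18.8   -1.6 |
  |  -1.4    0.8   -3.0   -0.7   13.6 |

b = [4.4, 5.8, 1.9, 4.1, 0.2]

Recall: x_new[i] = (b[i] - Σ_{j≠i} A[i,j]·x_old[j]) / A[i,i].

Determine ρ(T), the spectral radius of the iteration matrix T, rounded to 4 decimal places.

Let D = diag(-12.2, 24.6, 5, 18.8, 13.6); L, U the strict triangles.
Jacobi: T = -D⁻¹(L+U), T[0,4] = -(3.1)/(-12.2) = +0.2541; T[0,0] = 0.
  T[0,:] = [+0.0000  -0.0246  +0.1311  +0.0246  +0.2541]
  T[1,:] = [-0.0569  +0.0000  -0.1423  -0.1382  +0.0976]
  T[2,:] = [+0.7400  +0.2600  +0.0000  -0.1400  +0.0600]
  T[3,:] = [-0.1277  -0.1383  +0.0851  +0.0000  +0.0851]
  T[4,:] = [+0.1029  -0.0588  +0.2206  +0.0515  +0.0000]
|λ(T)| sorted: 0.4564, 0.2853, 0.2853, 0.1157, 0.0421.
ρ = 0.4564; 0.4564 < 1, so it converges for any x₀.

0.4564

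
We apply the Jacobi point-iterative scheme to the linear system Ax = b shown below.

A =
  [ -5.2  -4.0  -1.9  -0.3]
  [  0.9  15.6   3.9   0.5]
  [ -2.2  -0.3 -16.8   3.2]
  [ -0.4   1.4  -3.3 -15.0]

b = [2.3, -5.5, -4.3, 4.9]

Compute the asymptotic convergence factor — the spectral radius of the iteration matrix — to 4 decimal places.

0.3820

Write A = D+L+U with D = diag(-5.2, 15.6, -16.8, -15).
T_J = -D⁻¹(L+U): T[3,0] = -(-0.4)/(-15) = -0.0267; T[3,3] = 0.
  T[0,:] = [+0.0000 -0.7692 -0.3654 -0.0577]
  T[1,:] = [-0.0577 +0.0000 -0.2500 -0.0321]
  T[2,:] = [-0.1310 -0.0179 +0.0000 +0.1905]
  T[3,:] = [-0.0267 +0.0933 -0.2200 +0.0000]
|λ(T)| sorted: 0.3820, 0.2648, 0.2648, 0.0727.
ρ = 0.3820; 0.3820 < 1: convergent.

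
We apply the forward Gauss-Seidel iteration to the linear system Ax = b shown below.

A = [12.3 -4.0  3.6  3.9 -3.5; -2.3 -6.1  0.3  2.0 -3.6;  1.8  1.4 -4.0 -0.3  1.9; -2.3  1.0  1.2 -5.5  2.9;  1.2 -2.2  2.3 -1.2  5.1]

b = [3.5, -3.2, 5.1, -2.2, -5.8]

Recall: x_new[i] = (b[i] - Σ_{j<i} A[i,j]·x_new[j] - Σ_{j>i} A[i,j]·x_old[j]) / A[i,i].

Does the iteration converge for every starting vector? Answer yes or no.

Diagonal D = diag(12.3, -6.1, -4, -5.5, 5.1); L, U strict lower/upper.
T_GS = -(D+L)⁻¹U: row 0 first, T[0,2] = -(3.6)/(12.3) = -0.2927; later rows by forward substitution.
  T[0,:] = [+0.0000, +0.3252, -0.2927, -0.3171, +0.2846]
  T[1,:] = [+0.0000, -0.1226, +0.1595, +0.4474, -0.6975]
  T[2,:] = [+0.0000, +0.1034, -0.0759, -0.0611, +0.3589]
  T[3,:] = [+0.0000, -0.1357, +0.1348, +0.2006, +0.3598]
  T[4,:] = [+0.0000, -0.2080, +0.2036, +0.3424, -0.4450]
moduli |λ_i(T)| = 0.8523, 0.3224, 0.0802, 0.0067, 0.0000.
ρ = 0.8523; 0.8523 < 1: convergent.

yes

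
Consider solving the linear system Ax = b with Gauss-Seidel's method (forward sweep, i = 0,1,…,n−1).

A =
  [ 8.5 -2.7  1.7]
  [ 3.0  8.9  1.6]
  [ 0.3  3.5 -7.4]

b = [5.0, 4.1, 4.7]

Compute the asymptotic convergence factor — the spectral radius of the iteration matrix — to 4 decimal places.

A = D + L + U where D = diag(8.5, 8.9, -7.4).
GS T = -(D+L)⁻¹U: row 0 first, T[0,2] = -(1.7)/(8.5) = -0.2000; later rows by forward substitution.
  T[0,:] = [+0.0000 +0.3176 -0.2000]
  T[1,:] = [+0.0000 -0.1071 -0.1124]
  T[2,:] = [+0.0000 -0.0378 -0.0613]
|roots of det(T-λI)|: 0.1532, 0.0151, 0.0000.
spectral radius ρ = 0.1532; 0.1532 < 1, so it converges for any x₀.

0.1532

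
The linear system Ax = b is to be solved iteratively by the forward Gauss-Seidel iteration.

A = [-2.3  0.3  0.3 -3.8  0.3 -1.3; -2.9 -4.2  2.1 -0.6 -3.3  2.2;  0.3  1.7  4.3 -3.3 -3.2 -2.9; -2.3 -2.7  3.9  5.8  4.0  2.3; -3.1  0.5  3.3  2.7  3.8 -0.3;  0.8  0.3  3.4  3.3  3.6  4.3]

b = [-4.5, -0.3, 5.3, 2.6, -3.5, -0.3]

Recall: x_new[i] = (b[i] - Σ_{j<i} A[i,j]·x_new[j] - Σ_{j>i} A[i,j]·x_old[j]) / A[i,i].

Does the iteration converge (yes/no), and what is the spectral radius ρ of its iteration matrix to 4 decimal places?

Split A = D + L + U, D = diag(-2.3, -4.2, 4.3, 5.8, 3.8, 4.3).
T_GS = -(D+L)⁻¹U: row 0 first, T[0,2] = -(0.3)/(-2.3) = +0.1304; later rows by forward substitution.
  T[0,:] = [+0.0000  +0.1304  +0.1304  -1.6522  +0.1304  -0.5652]
  T[1,:] = [+0.0000  -0.0901  +0.4099  +0.9979  -0.8758  +0.9141]
  T[2,:] = [+0.0000  +0.0265  -0.1712  +0.4882  +1.0813  +0.3525]
  T[3,:] = [+0.0000  -0.0080  +0.3577  -0.5189  -1.7727  -0.4322]
  T[4,:] = [+0.0000  +0.1009  -0.0530  -1.5344  +0.5422  -0.5014]
  T[5,:] = [+0.0000  -0.1173  -0.1476  +1.5346  +0.0884  +0.5142]
moduli |λ_i(T)| = 1.7000, 1.3358, 0.1510, 0.1510, 0.0098, 0.0000.
ρ(T) = max|λ| = 1.7000; 1.7000 > 1, so it fails to converge.

no, ρ = 1.7000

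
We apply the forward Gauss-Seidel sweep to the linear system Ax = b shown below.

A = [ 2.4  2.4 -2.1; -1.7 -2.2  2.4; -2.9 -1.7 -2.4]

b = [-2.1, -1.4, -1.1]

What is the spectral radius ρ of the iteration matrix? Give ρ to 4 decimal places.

1.4732

Diagonal D = diag(2.4, -2.2, -2.4); L, U strict lower/upper.
GS T = -(D+L)⁻¹U: row 0 first, T[0,1] = -(2.4)/(2.4) = -1.0000; later rows by forward substitution.
  T[0,:] = [+0.0000 -1.0000 +0.8750]
  T[1,:] = [+0.0000 +0.7727 +0.4148]
  T[2,:] = [+0.0000 +0.6610 -1.3511]
|eigenvalues of T|: 1.4732, 0.8948, 0.0000.
ρ(T) = max|λ| = 1.4732; 1.4732 > 1 ⇒ diverges.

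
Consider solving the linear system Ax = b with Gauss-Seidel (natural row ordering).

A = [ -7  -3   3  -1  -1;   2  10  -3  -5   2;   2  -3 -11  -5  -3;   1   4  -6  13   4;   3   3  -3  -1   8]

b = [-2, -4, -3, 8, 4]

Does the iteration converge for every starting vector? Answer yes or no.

yes

Write A = D+L+U with D = diag(-7, 10, -11, 13, 8).
T_GS = -(D+L)⁻¹U: row 0 first, T[0,3] = -(-1)/(-7) = -0.1429; later rows by forward substitution.
  T[0,:] = [+0.0000  -0.4286  +0.4286  -0.1429  -0.1429]
  T[1,:] = [+0.0000  +0.0857  +0.2143  +0.5286  -0.1714]
  T[2,:] = [+0.0000  -0.1013  +0.0195  -0.6247  -0.2519]
  T[3,:] = [+0.0000  -0.0402  -0.0899  -0.4400  -0.3602]
  T[4,:] = [+0.0000  +0.0856  -0.2450  -0.4339  -0.0217]
|eigenvalues of T|: 0.8216, 0.3092, 0.3092, 0.0858, 0.0000.
ρ = 0.8216; 0.8216 < 1: convergent.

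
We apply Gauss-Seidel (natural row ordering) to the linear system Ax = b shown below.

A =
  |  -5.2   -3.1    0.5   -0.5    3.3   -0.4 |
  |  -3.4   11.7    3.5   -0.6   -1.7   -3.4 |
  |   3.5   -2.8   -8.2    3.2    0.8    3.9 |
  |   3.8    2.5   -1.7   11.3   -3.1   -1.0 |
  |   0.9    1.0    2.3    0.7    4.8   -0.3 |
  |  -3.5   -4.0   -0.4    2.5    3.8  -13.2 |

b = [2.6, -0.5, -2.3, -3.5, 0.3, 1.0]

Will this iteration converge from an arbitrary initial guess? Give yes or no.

Split A = D + L + U, D = diag(-5.2, 11.7, -8.2, 11.3, 4.8, -13.2).
Gauss-Seidel: T = -(D+L)⁻¹U, row 0 first, T[0,2] = -(0.5)/(-5.2) = +0.0962; later rows by forward substitution.
  T[0,:] = [+0.0000  -0.5962  +0.0962  -0.0962  +0.6346  -0.0769]
  T[1,:] = [+0.0000  -0.1732  -0.2712  +0.0233  +0.3297  +0.2682]
  T[2,:] = [+0.0000  -0.1953  +0.1336  +0.3412  +0.2558  +0.3512]
  T[3,:] = [+0.0000  +0.2094  +0.0478  +0.0785  +0.0265  +0.1078]
  T[4,:] = [+0.0000  +0.2109  -0.0325  -0.1618  -0.3141  -0.1630]
  T[5,:] = [+0.0000  +0.3169  +0.0523  -0.0236  -0.3614  -0.0980]
|roots of det(T-λI)|: 0.8252, 0.3293, 0.3293, 0.0595, 0.0595, 0.0000.
ρ(T) = max|λ| = 0.8252; 0.8252 < 1 ⇒ converges.

yes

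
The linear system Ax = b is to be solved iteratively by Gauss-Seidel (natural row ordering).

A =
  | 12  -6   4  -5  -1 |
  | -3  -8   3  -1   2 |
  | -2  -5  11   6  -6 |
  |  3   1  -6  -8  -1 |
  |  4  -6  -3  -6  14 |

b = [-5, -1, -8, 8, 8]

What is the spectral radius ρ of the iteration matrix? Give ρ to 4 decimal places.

0.8447

Diagonal D = diag(12, -8, 11, -8, 14); L, U strict lower/upper.
GS T = -(D+L)⁻¹U: row 0 first, T[0,3] = -(-5)/(12) = +0.4167; later rows by forward substitution.
  T[0,:] = [+0.0000 +0.5000 -0.3333 +0.4167 +0.0833]
  T[1,:] = [+0.0000 -0.1875 +0.5000 -0.2812 +0.2188]
  T[2,:] = [+0.0000 +0.0057 +0.1667 -0.5975 +0.6600]
  T[3,:] = [+0.0000 +0.1598 -0.1875 +0.5692 -0.5614]
  T[4,:] = [+0.0000 -0.1535 +0.2649 -0.1237 -0.0292]
|eigenvalues of T|: 0.8447, 0.4484, 0.1773, 0.0544, 0.0000.
ρ(T) = max|λ| = 0.8447; 0.8447 < 1, so it converges for any x₀.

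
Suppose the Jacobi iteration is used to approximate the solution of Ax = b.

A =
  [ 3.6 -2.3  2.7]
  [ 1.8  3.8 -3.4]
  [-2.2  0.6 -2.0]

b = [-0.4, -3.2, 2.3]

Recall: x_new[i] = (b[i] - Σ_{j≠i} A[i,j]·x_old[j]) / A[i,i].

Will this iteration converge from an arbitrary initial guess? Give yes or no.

no

Diagonal D = diag(3.6, 3.8, -2); L, U strict lower/upper.
Jacobi: T = -D⁻¹(L+U), T[2,0] = -(-2.2)/(-2) = -1.1000; T[2,2] = 0.
  T[0,:] = [+0.0000  +0.6389  -0.7500]
  T[1,:] = [-0.4737  +0.0000  +0.8947]
  T[2,:] = [-1.1000  +0.3000  +0.0000]
|λ(T)| sorted: 1.1210, 0.6825, 0.6825.
ρ(T) = max|λ| = 1.1210; 1.1210 > 1 ⇒ diverges.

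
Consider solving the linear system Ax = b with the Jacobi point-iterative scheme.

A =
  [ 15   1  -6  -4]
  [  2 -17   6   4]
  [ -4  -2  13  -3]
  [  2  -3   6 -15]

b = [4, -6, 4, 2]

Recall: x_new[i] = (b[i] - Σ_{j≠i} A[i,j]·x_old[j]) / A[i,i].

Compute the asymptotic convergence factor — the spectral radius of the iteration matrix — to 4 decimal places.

A = D + L + U where D = diag(15, -17, 13, -15).
T_J = -D⁻¹(L+U): T[1,2] = -(6)/(-17) = +0.3529; T[1,1] = 0.
  T[0,:] = [+0.0000, -0.0667, +0.4000, +0.2667]
  T[1,:] = [+0.1176, +0.0000, +0.3529, +0.2353]
  T[2,:] = [+0.3077, +0.1538, +0.0000, +0.2308]
  T[3,:] = [+0.1333, -0.2000, +0.4000, +0.0000]
|λ(T)| sorted: 0.5535, 0.3775, 0.2227, 0.0467.
spectral radius ρ = 0.5535; 0.5535 < 1, so it converges for any x₀.

0.5535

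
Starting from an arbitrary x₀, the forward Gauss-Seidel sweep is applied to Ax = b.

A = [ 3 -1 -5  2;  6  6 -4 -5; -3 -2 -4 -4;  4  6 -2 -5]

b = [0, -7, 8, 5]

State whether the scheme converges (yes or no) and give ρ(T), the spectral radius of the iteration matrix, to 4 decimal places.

no, ρ = 1.3624

Let D = diag(3, 6, -4, -5); L, U the strict triangles.
GS T = -(D+L)⁻¹U: row 0 first, T[0,1] = -(-1)/(3) = +0.3333; later rows by forward substitution.
  T[0,:] = [+0.0000 +0.3333 +1.6667 -0.6667]
  T[1,:] = [+0.0000 -0.3333 -1.0000 +1.5000]
  T[2,:] = [+0.0000 -0.0833 -0.7500 -1.2500]
  T[3,:] = [+0.0000 -0.1000 +0.4333 +1.7667]
|eigenvalues of T|: 1.3624, 0.8353, 0.1562, 0.0000.
spectral radius ρ = 1.3624; 1.3624 > 1 ⇒ diverges.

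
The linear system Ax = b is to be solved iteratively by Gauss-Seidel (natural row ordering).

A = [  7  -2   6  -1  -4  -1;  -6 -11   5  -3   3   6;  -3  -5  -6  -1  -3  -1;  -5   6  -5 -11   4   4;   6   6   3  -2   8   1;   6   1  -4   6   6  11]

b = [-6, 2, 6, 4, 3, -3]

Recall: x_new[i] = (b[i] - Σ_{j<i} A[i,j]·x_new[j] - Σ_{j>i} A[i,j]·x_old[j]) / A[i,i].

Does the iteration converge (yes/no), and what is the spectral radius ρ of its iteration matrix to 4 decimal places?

Diagonal D = diag(7, -11, -6, -11, 8, 11); L, U strict lower/upper.
Gauss-Seidel: T = -(D+L)⁻¹U, row 0 first, T[0,1] = -(-2)/(7) = +0.2857; later rows by forward substitution.
  T[0,:] = [+0.0000  +0.2857  -0.8571  +0.1429  +0.5714  +0.1429]
  T[1,:] = [+0.0000  -0.1558  +0.9221  -0.3506  -0.0390  +0.4675]
  T[2,:] = [+0.0000  -0.0130  -0.3398  +0.0541  -0.7532  -0.6277]
  T[3,:] = [+0.0000  -0.2090  +1.0470  -0.2808  +0.4250  +0.8390]
  T[4,:] = [+0.0000  -0.1448  +0.3405  +0.0654  -0.0106  -0.1376]
  T[5,:] = [+0.0000  +0.0466  -0.4967  +0.0911  -0.8081  -0.7313]
moduli |λ_i(T)| = 1.1877, 0.3595, 0.1603, 0.1279, 0.0613, 0.0000.
spectral radius ρ = 1.1877; 1.1877 > 1 ⇒ diverges.

no, ρ = 1.1877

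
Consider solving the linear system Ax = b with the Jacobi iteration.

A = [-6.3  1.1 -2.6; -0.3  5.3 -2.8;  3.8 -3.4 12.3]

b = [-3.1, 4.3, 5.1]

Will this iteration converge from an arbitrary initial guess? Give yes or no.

Diagonal D = diag(-6.3, 5.3, 12.3); L, U strict lower/upper.
Jacobi T = -D⁻¹(L+U): T[1,2] = -(-2.8)/(5.3) = +0.5283; T[1,1] = 0.
  T[0,:] = [+0.0000, +0.1746, -0.4127]
  T[1,:] = [+0.0566, +0.0000, +0.5283]
  T[2,:] = [-0.3089, +0.2764, +0.0000]
|λ(T)| sorted: 0.5857, 0.4544, 0.1313.
ρ(T) = max|λ| = 0.5857; 0.5857 < 1, so it converges for any x₀.

yes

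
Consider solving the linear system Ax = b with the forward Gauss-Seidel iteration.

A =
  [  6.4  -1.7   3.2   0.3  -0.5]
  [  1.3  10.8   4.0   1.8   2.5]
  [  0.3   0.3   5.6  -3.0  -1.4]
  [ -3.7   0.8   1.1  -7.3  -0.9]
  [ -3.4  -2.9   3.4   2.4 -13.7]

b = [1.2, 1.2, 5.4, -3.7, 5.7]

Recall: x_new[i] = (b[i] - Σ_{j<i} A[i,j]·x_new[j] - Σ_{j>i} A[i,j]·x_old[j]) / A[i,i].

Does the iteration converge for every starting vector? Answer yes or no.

Diagonal D = diag(6.4, 10.8, 5.6, -7.3, -13.7); L, U strict lower/upper.
GS T = -(D+L)⁻¹U: row 0 first, T[0,2] = -(3.2)/(6.4) = -0.5000; later rows by forward substitution.
  T[0,:] = [+0.0000 +0.2656 -0.5000 -0.0469 +0.0781]
  T[1,:] = [+0.0000 -0.0320 -0.3102 -0.1610 -0.2409]
  T[2,:] = [+0.0000 -0.0125 +0.0434 +0.5469 +0.2587]
  T[3,:] = [+0.0000 -0.1400 +0.2260 +0.0885 -0.1503]
  T[4,:] = [+0.0000 -0.0868 +0.2401 +0.1969 +0.0695]
|λ(T)| sorted: 0.5586, 0.2780, 0.1716, 0.0605, 0.0000.
ρ = 0.5586; 0.5586 < 1 ⇒ converges.

yes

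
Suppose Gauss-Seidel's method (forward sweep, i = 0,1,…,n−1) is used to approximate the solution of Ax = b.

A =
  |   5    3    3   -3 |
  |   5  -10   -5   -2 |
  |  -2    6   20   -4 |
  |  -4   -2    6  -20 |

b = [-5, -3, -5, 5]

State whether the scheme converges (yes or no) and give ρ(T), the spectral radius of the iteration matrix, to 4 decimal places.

Let D = diag(5, -10, 20, -20); L, U the strict triangles.
GS T = -(D+L)⁻¹U: row 0 first, T[0,3] = -(-3)/(5) = +0.6000; later rows by forward substitution.
  T[0,:] = [+0.0000  -0.6000  -0.6000  +0.6000]
  T[1,:] = [+0.0000  -0.3000  -0.8000  +0.1000]
  T[2,:] = [+0.0000  +0.0300  +0.1800  +0.2300]
  T[3,:] = [+0.0000  +0.1590  +0.2540  -0.0610]
moduli |λ_i(T)| = 0.4533, 0.1627, 0.1627, 0.0000.
ρ(T) = max|λ| = 0.4533; 0.4533 < 1 ⇒ converges.

yes, ρ = 0.4533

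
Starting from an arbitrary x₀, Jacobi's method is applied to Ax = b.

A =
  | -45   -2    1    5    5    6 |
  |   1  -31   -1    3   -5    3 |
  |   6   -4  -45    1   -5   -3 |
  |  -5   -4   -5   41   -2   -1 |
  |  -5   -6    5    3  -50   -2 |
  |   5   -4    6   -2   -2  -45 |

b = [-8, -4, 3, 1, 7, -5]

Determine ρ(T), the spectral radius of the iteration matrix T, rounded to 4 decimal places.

0.2333

Diagonal D = diag(-45, -31, -45, 41, -50, -45); L, U strict lower/upper.
T_J = -D⁻¹(L+U): T[4,0] = -(-5)/(-50) = -0.1000; T[4,4] = 0.
  T[0,:] = [+0.0000  -0.0444  +0.0222  +0.1111  +0.1111  +0.1333]
  T[1,:] = [+0.0323  +0.0000  -0.0323  +0.0968  -0.1613  +0.0968]
  T[2,:] = [+0.1333  -0.0889  +0.0000  +0.0222  -0.1111  -0.0667]
  T[3,:] = [+0.1220  +0.0976  +0.1220  +0.0000  +0.0488  +0.0244]
  T[4,:] = [-0.1000  -0.1200  +0.1000  +0.0600  +0.0000  -0.0400]
  T[5,:] = [+0.1111  -0.0889  +0.1333  -0.0444  -0.0444  +0.0000]
eigenvalue magnitudes: 0.2333, 0.1879, 0.1879, 0.1683, 0.1683, 0.1173.
ρ = 0.2333; 0.2333 < 1, so it converges for any x₀.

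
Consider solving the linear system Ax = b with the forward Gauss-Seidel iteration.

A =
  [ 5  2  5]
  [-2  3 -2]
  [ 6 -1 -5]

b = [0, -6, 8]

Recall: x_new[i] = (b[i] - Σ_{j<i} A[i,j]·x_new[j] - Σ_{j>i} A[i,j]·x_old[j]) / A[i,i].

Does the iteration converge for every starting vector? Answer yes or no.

Split A = D + L + U, D = diag(5, 3, -5).
GS T = -(D+L)⁻¹U: row 0 first, T[0,2] = -(5)/(5) = -1.0000; later rows by forward substitution.
  T[0,:] = [+0.0000  -0.4000  -1.0000]
  T[1,:] = [+0.0000  -0.2667  +0.0000]
  T[2,:] = [+0.0000  -0.4267  -1.2000]
|roots of det(T-λI)|: 1.2000, 0.2667, 0.0000.
ρ = 1.2000; 1.2000 > 1, so it fails to converge.

no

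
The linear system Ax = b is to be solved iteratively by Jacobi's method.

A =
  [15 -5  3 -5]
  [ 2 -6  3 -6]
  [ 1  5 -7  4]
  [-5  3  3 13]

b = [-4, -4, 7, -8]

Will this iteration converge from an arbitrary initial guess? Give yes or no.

Write A = D+L+U with D = diag(15, -6, -7, 13).
Jacobi T = -D⁻¹(L+U): T[1,2] = -(3)/(-6) = +0.5000; T[1,1] = 0.
  T[0,:] = [+0.0000  +0.3333  -0.2000  +0.3333]
  T[1,:] = [+0.3333  +0.0000  +0.5000  -1.0000]
  T[2,:] = [+0.1429  +0.7143  +0.0000  +0.5714]
  T[3,:] = [+0.3846  -0.2308  -0.2308  +0.0000]
moduli |λ_i(T)| = 0.9385, 0.7741, 0.2945, 0.2945.
spectral radius ρ = 0.9385; 0.9385 < 1: convergent.

yes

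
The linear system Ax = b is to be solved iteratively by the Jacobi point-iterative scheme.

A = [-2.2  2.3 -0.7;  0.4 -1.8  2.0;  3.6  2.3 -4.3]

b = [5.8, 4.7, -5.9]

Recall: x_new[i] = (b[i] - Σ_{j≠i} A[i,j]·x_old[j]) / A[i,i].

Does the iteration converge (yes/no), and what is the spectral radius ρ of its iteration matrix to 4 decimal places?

Write A = D+L+U with D = diag(-2.2, -1.8, -4.3).
Jacobi T = -D⁻¹(L+U): T[2,0] = -(3.6)/(-4.3) = +0.8372; T[2,2] = 0.
  T[0,:] = [+0.0000, +1.0455, -0.3182]
  T[1,:] = [+0.2222, +0.0000, +1.1111]
  T[2,:] = [+0.8372, +0.5349, +0.0000]
|eigenvalues of T|: 1.1668, 0.8950, 0.8950.
spectral radius ρ = 1.1668; 1.1668 > 1 ⇒ diverges.

no, ρ = 1.1668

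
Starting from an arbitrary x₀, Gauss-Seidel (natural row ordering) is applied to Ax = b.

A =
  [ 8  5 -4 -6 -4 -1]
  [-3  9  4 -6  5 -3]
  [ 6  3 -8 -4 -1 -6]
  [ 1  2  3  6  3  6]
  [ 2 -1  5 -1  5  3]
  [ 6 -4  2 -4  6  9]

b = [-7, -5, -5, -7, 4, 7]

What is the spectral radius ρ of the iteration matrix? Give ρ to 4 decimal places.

Let D = diag(8, 9, -8, 6, 5, 9); L, U the strict triangles.
GS T = -(D+L)⁻¹U: row 0 first, T[0,5] = -(-1)/(8) = +0.1250; later rows by forward substitution.
  T[0,:] = [+0.0000, -0.6250, +0.5000, +0.7500, +0.5000, +0.1250]
  T[1,:] = [+0.0000, -0.2083, -0.2778, +0.9167, -0.3889, +0.3750]
  T[2,:] = [+0.0000, -0.5469, +0.2708, +0.4062, +0.1042, -0.5156]
  T[3,:] = [+0.0000, +0.4470, -0.1262, -0.6337, -0.5058, -0.8880]
  T[4,:] = [+0.0000, +0.8446, -0.5516, -0.6497, -0.4831, -0.2370]
  T[5,:] = [+0.0000, +0.0812, -0.2053, -0.0314, -0.4320, -0.0388]
|roots of det(T-λI)|: 1.5465, 0.5523, 0.5523, 0.2869, 0.2053, 0.0000.
spectral radius ρ = 1.5465; 1.5465 > 1: divergent.

1.5465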